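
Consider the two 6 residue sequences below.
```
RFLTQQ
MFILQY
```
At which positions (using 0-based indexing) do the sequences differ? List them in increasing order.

0, 2, 3, 5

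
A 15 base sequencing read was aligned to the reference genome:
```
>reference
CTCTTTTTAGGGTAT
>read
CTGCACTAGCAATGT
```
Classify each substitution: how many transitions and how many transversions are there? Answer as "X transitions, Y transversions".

6 transitions, 4 transversions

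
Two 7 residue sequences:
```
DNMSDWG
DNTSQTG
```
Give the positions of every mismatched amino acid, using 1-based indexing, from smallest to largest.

3, 5, 6

Scanning 1-based: 3: M/T; 5: D/Q; 6: W/T.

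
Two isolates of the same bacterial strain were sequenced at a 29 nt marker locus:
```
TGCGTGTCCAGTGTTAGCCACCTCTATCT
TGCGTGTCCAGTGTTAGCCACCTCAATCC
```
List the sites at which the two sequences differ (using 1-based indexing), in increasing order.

25, 29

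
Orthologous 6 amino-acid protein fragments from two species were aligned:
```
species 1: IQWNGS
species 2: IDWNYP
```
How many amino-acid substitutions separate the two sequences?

3

Mismatches (1-based): residue 2: Q→D; residue 5: G→Y; residue 6: S→P.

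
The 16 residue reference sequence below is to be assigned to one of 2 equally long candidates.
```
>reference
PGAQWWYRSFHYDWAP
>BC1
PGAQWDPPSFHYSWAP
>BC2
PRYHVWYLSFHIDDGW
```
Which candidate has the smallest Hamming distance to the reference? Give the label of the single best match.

BC1 differs at 4 positions; BC2 differs at 9 positions. The closest is BC1.

BC1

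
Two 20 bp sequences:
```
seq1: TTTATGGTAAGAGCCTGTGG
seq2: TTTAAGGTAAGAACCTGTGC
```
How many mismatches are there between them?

3

Mismatches (1-based): base 5: T→A; base 13: G→A; base 20: G→C.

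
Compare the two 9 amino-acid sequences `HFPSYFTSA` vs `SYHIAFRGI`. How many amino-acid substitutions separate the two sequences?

8

Comparing position by position, 8 residues differ: 1 (H/S), 2 (F/Y), 3 (P/H), 4 (S/I), 5 (Y/A), 7 (T/R), 8 (S/G), 9 (A/I).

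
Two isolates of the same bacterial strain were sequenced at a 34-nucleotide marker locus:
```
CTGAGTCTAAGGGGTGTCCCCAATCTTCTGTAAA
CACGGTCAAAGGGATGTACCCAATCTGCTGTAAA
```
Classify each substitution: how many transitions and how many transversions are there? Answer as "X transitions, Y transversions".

2 transitions, 5 transversions

Transitions (purine↔purine or pyrimidine↔pyrimidine): 4 A→G, 14 G→A.
Transversions (purine↔pyrimidine): 2 T→A, 3 G→C, 8 T→A, 18 C→A, 27 T→G.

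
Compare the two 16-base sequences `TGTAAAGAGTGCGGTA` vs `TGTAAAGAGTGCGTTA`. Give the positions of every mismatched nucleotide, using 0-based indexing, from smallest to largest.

13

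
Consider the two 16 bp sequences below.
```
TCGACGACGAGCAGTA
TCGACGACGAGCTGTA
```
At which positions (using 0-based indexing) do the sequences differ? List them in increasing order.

Differences at position 12 (A→T).

12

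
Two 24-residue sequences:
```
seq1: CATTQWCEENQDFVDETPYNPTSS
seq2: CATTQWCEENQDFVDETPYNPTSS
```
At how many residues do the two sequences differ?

0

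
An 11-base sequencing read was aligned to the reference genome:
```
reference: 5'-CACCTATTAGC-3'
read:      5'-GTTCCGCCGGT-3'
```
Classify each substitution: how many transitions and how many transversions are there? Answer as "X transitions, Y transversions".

7 transitions, 2 transversions

Transitions (purine↔purine or pyrimidine↔pyrimidine): 3 C→T, 5 T→C, 6 A→G, 7 T→C, 8 T→C, 9 A→G, 11 C→T.
Transversions (purine↔pyrimidine): 1 C→G, 2 A→T.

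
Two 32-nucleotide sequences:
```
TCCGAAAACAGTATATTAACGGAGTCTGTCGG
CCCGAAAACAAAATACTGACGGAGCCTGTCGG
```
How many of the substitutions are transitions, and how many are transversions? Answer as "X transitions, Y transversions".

Transitions (purine↔purine or pyrimidine↔pyrimidine): 1 T→C, 11 G→A, 16 T→C, 18 A→G, 25 T→C.
Transversions (purine↔pyrimidine): 12 T→A.

5 transitions, 1 transversion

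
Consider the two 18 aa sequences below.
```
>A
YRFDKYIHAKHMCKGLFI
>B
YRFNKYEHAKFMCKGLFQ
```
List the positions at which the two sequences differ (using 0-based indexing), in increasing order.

Scanning 0-based: 3: D/N; 6: I/E; 10: H/F; 17: I/Q.

3, 6, 10, 17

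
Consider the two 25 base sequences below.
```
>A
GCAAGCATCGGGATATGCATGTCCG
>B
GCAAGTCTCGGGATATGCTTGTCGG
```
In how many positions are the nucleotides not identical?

4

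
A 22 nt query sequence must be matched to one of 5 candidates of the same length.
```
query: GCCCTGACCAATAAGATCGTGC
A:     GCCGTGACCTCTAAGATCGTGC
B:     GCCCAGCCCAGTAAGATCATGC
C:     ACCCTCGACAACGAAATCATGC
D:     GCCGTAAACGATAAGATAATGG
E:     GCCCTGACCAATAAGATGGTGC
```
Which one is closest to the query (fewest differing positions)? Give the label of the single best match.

Hamming distances to query — A: 3; B: 4; C: 8; D: 7; E: 1.
Smallest is E with 1 mismatch.

E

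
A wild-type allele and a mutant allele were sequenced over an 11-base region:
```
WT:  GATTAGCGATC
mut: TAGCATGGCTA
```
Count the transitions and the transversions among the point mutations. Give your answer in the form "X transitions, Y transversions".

Mismatches (1-based):
base 1: G→T (purine→pyrimidine, transversion)
base 3: T→G (pyrimidine→purine, transversion)
base 4: T→C (pyrimidine→pyrimidine, transition)
base 6: G→T (purine→pyrimidine, transversion)
base 7: C→G (pyrimidine→purine, transversion)
base 9: A→C (purine→pyrimidine, transversion)
base 11: C→A (pyrimidine→purine, transversion)

1 transition, 6 transversions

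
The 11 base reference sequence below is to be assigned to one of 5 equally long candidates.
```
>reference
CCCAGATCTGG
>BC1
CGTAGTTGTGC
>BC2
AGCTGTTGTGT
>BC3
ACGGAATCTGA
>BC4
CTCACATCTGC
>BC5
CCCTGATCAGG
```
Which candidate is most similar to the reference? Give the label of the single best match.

BC5

BC1 differs at 5 positions; BC2 differs at 6 positions; BC3 differs at 5 positions; BC4 differs at 3 positions; BC5 differs at 2 positions. The closest is BC5.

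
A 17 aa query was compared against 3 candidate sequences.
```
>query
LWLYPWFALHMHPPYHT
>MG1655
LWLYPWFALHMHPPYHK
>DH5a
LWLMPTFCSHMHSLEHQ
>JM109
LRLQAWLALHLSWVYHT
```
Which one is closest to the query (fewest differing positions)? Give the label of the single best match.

MG1655

MG1655 differs at 1 position; DH5a differs at 8 positions; JM109 differs at 8 positions. The closest is MG1655.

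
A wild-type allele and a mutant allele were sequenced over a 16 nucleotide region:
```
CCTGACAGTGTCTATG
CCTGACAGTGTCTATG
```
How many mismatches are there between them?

0

The two sequences are identical at every position.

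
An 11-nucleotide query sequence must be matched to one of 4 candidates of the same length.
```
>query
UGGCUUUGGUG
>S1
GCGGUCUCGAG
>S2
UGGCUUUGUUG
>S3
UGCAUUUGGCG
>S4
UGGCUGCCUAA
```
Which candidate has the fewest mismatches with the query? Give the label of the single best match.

S1 differs at 6 sites; S2 differs at 1 site; S3 differs at 3 sites; S4 differs at 6 sites. The closest is S2.

S2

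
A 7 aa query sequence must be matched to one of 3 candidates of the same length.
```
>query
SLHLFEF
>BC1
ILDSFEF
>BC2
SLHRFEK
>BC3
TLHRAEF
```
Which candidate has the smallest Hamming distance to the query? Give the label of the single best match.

BC2

Hamming distances to query — BC1: 3; BC2: 2; BC3: 3.
Smallest is BC2 with 2 mismatches.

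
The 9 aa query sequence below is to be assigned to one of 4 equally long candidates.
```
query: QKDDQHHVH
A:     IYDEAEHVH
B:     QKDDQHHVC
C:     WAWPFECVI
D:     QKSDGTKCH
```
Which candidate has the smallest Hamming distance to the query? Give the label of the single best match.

B

A differs at 5 residues; B differs at 1 residue; C differs at 8 residues; D differs at 5 residues. The closest is B.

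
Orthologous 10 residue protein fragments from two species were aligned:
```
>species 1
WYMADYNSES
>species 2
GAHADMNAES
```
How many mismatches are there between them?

5

Comparing position by position, 5 positions differ: 1 (W/G), 2 (Y/A), 3 (M/H), 6 (Y/M), 8 (S/A).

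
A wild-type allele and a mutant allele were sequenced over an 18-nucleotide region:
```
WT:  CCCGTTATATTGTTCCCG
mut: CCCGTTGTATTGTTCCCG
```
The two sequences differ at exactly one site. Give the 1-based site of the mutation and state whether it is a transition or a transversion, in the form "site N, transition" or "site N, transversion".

site 7, transition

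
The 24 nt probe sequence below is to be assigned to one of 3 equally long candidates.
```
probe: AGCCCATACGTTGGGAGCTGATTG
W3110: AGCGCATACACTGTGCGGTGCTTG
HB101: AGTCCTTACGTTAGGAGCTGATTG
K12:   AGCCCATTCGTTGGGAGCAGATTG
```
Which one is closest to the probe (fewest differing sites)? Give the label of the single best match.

W3110 differs at 7 sites; HB101 differs at 3 sites; K12 differs at 2 sites. The closest is K12.

K12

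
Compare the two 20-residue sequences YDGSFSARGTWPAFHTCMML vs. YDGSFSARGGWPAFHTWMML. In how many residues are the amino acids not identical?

The sequences differ at residues 10, 17 (1-based) — 2 in total.

2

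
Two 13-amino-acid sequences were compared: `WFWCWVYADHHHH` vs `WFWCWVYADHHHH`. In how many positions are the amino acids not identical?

The two sequences are identical at every position.

0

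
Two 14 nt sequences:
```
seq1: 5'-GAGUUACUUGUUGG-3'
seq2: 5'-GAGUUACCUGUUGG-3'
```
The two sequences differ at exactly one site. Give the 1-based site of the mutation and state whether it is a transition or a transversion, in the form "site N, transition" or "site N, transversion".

site 8, transition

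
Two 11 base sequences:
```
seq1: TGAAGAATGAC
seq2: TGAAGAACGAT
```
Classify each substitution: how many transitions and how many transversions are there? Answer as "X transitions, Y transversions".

2 transitions, 0 transversions

Transitions (purine↔purine or pyrimidine↔pyrimidine): 8 T→C, 11 C→T.
Transversions (purine↔pyrimidine): none.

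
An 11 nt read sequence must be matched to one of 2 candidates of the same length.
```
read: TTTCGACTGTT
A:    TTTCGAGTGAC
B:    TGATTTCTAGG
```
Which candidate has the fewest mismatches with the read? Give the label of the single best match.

Hamming distances to read — A: 3; B: 8.
Smallest is A with 3 mismatches.

A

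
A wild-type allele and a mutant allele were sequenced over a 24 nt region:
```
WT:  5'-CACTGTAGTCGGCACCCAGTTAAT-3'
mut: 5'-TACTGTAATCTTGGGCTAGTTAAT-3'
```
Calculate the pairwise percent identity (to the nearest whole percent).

8 positions differ (1, 8, 11, 12, 13, 14, 15, 17), so 16 of 24 match: 16/24 = 66.67%.

67%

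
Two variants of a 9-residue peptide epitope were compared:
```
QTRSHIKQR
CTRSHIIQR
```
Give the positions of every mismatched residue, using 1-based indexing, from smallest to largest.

1, 7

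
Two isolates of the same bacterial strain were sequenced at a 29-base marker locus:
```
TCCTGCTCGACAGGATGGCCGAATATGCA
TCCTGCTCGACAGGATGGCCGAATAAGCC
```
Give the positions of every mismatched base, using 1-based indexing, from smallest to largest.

Scanning 1-based: 26: T/A; 29: A/C.

26, 29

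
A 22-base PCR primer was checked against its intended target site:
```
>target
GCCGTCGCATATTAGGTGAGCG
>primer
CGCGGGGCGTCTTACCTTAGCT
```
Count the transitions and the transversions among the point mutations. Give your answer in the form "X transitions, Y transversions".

1 transition, 9 transversions

Transitions (purine↔purine or pyrimidine↔pyrimidine): 9 A→G.
Transversions (purine↔pyrimidine): 1 G→C, 2 C→G, 5 T→G, 6 C→G, 11 A→C, 15 G→C, 16 G→C, 18 G→T, 22 G→T.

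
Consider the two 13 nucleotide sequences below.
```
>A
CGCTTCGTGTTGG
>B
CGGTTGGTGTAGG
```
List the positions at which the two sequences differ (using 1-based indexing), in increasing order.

Scanning 1-based: 3: C/G; 6: C/G; 11: T/A.

3, 6, 11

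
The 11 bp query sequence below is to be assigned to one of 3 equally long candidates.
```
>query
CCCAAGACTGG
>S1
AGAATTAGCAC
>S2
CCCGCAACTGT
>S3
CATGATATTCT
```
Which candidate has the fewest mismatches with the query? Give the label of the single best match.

S2

S1 differs at 9 positions; S2 differs at 4 positions; S3 differs at 7 positions. The closest is S2.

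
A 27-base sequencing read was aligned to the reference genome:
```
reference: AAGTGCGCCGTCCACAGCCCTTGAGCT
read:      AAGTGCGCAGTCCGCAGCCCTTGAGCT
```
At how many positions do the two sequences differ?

The sequences differ at positions 9, 14 (1-based) — 2 in total.

2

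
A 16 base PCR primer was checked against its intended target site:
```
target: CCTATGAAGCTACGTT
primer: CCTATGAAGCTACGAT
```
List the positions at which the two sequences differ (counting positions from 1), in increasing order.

Differences at position 15 (T→A).

15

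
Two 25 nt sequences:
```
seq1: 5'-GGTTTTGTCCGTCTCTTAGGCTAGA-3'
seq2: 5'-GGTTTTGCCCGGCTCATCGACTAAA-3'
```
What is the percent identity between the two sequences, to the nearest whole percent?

6 positions differ (8, 12, 16, 18, 20, 24), so 19 of 25 match: 19/25 = 76%.

76%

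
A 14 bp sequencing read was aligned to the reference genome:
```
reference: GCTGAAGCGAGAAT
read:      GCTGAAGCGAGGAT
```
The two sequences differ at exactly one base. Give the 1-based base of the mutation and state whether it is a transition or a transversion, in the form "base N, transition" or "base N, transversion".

base 12, transition

Base 12 changes A→G. A is a purine and G is a purine, so this is a transition.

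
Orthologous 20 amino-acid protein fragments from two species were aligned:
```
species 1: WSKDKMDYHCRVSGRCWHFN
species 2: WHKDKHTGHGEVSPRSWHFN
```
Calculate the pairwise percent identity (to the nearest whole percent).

60%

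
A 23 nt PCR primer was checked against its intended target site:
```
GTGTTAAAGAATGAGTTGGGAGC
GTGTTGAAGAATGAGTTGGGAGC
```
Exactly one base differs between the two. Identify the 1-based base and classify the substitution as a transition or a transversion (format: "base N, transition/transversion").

The sequences differ only at base 6: A→G (purine→purine), a transition.

base 6, transition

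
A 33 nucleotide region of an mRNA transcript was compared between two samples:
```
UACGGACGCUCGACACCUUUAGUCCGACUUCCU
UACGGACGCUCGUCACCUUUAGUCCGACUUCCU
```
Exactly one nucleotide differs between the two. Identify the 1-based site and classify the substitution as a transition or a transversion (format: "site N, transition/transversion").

site 13, transversion

The sequences differ only at site 13: A→U (purine→pyrimidine), a transversion.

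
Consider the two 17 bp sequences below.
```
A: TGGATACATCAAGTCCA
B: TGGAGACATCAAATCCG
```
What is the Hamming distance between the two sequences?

3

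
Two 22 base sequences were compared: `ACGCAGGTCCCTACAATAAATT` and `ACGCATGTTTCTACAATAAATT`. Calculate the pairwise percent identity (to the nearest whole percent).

86%

Mismatches at positions 6, 9, 10 (1-based): 3 of 22.
Identical positions: 19/22 = 86.36% → 86%.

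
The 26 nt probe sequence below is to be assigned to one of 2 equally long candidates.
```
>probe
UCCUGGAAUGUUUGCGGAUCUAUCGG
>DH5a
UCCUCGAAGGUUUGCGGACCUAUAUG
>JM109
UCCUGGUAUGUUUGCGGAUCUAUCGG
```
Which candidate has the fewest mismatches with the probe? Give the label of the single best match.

DH5a differs at 5 positions; JM109 differs at 1 position. The closest is JM109.

JM109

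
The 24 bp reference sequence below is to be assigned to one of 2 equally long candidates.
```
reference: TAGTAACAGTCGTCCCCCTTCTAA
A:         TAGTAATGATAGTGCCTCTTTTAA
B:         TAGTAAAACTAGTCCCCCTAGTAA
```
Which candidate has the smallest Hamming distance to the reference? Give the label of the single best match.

B

Hamming distances to reference — A: 7; B: 5.
Smallest is B with 5 mismatches.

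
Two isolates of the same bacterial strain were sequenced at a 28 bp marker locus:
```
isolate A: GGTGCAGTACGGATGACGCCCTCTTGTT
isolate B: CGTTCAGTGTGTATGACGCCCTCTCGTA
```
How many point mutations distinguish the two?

7

Comparing position by position, 7 bases differ: 1 (G/C), 4 (G/T), 9 (A/G), 10 (C/T), 12 (G/T), 25 (T/C), 28 (T/A).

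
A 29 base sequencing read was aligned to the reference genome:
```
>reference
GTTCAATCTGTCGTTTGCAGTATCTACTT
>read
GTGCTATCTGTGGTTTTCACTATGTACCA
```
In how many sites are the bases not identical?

8

Comparing position by position, 8 sites differ: 3 (T/G), 5 (A/T), 12 (C/G), 17 (G/T), 20 (G/C), 24 (C/G), 28 (T/C), 29 (T/A).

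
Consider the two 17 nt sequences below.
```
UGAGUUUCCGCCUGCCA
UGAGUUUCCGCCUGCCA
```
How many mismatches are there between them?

No positions differ; the sequences are identical.

0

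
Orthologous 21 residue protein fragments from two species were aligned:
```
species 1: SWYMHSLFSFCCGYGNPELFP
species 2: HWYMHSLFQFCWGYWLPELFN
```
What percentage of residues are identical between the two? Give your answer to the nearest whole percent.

71%

6 positions differ (1, 9, 12, 15, 16, 21), so 15 of 21 match: 15/21 = 71.43%.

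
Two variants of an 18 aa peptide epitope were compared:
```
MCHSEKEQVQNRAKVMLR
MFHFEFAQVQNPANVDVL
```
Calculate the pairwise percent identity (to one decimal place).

50.0%

Mismatches at positions 2, 4, 6, 7, 12, 14, 16, 17, 18 (1-based): 9 of 18.
Identical positions: 9/18 = 50% → 50.0%.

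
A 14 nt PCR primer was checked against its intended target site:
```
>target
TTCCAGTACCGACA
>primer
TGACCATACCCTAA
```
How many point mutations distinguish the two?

7

Mismatches (1-based): base 2: T→G; base 3: C→A; base 5: A→C; base 6: G→A; base 11: G→C; base 12: A→T; base 13: C→A.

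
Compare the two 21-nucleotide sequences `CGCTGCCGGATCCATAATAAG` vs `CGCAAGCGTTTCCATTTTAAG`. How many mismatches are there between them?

7

Comparing position by position, 7 sites differ: 4 (T/A), 5 (G/A), 6 (C/G), 9 (G/T), 10 (A/T), 16 (A/T), 17 (A/T).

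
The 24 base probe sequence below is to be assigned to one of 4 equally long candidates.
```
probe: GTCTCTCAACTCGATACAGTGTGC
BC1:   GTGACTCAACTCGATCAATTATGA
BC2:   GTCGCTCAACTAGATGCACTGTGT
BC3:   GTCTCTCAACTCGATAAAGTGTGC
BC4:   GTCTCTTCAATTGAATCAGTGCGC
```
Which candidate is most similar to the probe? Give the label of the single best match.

BC3

Hamming distances to probe — BC1: 7; BC2: 5; BC3: 1; BC4: 7.
Smallest is BC3 with 1 mismatch.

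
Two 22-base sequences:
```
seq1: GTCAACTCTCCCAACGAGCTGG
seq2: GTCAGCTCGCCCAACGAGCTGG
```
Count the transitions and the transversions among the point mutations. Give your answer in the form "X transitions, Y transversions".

1 transition, 1 transversion

Mismatches (1-based):
base 5: A→G (purine→purine, transition)
base 9: T→G (pyrimidine→purine, transversion)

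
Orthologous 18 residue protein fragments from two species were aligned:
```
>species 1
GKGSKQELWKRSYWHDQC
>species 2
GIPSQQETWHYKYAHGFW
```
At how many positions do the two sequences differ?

11

Comparing position by position, 11 positions differ: 2 (K/I), 3 (G/P), 5 (K/Q), 8 (L/T), 10 (K/H), 11 (R/Y), 12 (S/K), 14 (W/A), 16 (D/G), 17 (Q/F), 18 (C/W).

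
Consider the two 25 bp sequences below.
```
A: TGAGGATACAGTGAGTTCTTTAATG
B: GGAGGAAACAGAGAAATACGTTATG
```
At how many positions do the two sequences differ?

Comparing position by position, 9 positions differ: 1 (T/G), 7 (T/A), 12 (T/A), 15 (G/A), 16 (T/A), 18 (C/A), 19 (T/C), 20 (T/G), 22 (A/T).

9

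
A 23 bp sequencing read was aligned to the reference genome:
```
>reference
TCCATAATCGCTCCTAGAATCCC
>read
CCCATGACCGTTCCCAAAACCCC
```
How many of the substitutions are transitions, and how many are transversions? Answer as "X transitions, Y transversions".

Mismatches (1-based):
position 1: T→C (pyrimidine→pyrimidine, transition)
position 6: A→G (purine→purine, transition)
position 8: T→C (pyrimidine→pyrimidine, transition)
position 11: C→T (pyrimidine→pyrimidine, transition)
position 15: T→C (pyrimidine→pyrimidine, transition)
position 17: G→A (purine→purine, transition)
position 20: T→C (pyrimidine→pyrimidine, transition)

7 transitions, 0 transversions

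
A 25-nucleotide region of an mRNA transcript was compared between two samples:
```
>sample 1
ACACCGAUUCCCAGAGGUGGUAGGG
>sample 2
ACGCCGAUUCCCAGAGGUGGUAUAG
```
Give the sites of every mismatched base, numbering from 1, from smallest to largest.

3, 23, 24

Differences at site 3 (A→G), site 23 (G→U), site 24 (G→A).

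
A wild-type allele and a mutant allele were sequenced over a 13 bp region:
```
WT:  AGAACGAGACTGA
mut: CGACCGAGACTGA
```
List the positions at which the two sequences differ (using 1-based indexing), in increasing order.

Scanning 1-based: 1: A/C; 4: A/C.

1, 4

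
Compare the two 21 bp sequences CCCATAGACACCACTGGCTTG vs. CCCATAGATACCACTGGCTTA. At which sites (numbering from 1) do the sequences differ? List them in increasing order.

9, 21

Differences at site 9 (C→T), site 21 (G→A).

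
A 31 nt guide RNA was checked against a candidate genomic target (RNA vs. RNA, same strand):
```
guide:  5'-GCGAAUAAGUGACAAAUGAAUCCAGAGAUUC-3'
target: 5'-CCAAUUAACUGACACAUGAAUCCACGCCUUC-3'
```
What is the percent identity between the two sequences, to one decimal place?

9 positions differ (1, 3, 5, 9, 15, 25, 26, 27, 28), so 22 of 31 match: 22/31 = 70.97%.

71.0%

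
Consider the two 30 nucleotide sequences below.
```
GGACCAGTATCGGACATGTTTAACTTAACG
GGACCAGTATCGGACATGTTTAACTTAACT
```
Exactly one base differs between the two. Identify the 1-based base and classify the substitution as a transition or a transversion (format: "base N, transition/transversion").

The sequences differ only at base 30: G→T (purine→pyrimidine), a transversion.

base 30, transversion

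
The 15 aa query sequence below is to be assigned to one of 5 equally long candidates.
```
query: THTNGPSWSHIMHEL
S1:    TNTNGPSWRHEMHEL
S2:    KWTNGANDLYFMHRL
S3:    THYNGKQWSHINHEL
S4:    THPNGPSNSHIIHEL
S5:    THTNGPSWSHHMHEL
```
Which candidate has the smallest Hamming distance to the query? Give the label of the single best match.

Hamming distances to query — S1: 3; S2: 9; S3: 4; S4: 3; S5: 1.
Smallest is S5 with 1 mismatch.

S5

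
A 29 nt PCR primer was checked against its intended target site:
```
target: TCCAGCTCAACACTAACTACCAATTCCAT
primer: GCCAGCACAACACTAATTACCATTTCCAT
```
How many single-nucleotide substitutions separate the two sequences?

Comparing position by position, 4 positions differ: 1 (T/G), 7 (T/A), 17 (C/T), 23 (A/T).

4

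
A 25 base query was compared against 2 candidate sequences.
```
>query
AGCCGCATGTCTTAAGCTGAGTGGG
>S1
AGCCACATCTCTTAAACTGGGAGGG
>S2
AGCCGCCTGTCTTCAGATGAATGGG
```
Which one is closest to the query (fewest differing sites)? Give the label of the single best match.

Hamming distances to query — S1: 5; S2: 4.
Smallest is S2 with 4 mismatches.

S2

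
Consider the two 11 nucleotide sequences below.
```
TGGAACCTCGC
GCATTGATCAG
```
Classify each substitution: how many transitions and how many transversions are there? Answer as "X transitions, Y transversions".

Mismatches (1-based):
position 1: T→G (pyrimidine→purine, transversion)
position 2: G→C (purine→pyrimidine, transversion)
position 3: G→A (purine→purine, transition)
position 4: A→T (purine→pyrimidine, transversion)
position 5: A→T (purine→pyrimidine, transversion)
position 6: C→G (pyrimidine→purine, transversion)
position 7: C→A (pyrimidine→purine, transversion)
position 10: G→A (purine→purine, transition)
position 11: C→G (pyrimidine→purine, transversion)

2 transitions, 7 transversions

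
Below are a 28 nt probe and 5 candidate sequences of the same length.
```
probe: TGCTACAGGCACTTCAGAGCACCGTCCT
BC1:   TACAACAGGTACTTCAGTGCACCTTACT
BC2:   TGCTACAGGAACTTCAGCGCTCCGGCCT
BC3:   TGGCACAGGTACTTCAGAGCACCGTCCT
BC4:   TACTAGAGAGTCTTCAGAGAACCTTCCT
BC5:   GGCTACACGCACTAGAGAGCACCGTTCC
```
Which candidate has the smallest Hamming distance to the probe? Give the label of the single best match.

BC1 differs at 6 positions; BC2 differs at 4 positions; BC3 differs at 3 positions; BC4 differs at 7 positions; BC5 differs at 6 positions. The closest is BC3.

BC3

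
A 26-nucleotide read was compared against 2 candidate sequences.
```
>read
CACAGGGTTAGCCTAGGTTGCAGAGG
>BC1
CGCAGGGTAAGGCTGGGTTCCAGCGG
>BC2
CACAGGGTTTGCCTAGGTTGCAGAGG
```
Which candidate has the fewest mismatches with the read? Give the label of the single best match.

BC2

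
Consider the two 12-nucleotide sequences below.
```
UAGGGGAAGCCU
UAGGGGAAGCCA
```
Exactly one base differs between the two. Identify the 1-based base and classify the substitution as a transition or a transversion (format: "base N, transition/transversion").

The sequences differ only at base 12: U→A (pyrimidine→purine), a transversion.

base 12, transversion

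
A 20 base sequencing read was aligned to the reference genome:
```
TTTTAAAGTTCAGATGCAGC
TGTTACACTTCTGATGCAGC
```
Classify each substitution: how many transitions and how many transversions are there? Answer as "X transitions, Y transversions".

0 transitions, 4 transversions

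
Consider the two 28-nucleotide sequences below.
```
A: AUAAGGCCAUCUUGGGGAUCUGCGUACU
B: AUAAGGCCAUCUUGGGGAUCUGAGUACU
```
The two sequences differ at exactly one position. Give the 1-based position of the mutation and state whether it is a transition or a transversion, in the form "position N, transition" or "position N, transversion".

position 23, transversion

Position 23 changes C→A. C is a pyrimidine and A is a purine, so this is a transversion.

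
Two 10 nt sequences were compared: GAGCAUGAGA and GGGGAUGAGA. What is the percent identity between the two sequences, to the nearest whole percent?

80%

2 positions differ (2, 4), so 8 of 10 match: 8/10 = 80%.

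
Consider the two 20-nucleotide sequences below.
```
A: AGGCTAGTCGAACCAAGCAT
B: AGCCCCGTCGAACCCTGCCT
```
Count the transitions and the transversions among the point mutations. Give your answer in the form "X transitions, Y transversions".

1 transition, 5 transversions

Transitions (purine↔purine or pyrimidine↔pyrimidine): 5 T→C.
Transversions (purine↔pyrimidine): 3 G→C, 6 A→C, 15 A→C, 16 A→T, 19 A→C.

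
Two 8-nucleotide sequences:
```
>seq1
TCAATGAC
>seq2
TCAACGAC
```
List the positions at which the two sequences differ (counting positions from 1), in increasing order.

5

Differences at position 5 (T→C).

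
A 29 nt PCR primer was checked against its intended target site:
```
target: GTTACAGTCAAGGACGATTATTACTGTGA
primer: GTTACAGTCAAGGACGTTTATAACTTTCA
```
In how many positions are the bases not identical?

4

Comparing position by position, 4 positions differ: 17 (A/T), 22 (T/A), 26 (G/T), 28 (G/C).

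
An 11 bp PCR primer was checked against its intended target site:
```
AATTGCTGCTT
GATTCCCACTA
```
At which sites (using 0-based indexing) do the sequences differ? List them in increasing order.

Differences at site 0 (A→G), site 4 (G→C), site 6 (T→C), site 7 (G→A), site 10 (T→A).

0, 4, 6, 7, 10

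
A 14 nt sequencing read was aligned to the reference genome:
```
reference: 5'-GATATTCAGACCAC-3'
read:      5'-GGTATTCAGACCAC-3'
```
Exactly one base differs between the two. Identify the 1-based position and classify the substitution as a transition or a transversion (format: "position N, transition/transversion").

The sequences differ only at position 2: A→G (purine→purine), a transition.

position 2, transition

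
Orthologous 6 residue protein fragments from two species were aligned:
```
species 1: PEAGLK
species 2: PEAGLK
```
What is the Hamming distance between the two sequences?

No positions differ; the sequences are identical.

0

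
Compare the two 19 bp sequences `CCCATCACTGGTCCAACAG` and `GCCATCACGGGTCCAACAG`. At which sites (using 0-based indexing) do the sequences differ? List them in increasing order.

0, 8

Scanning 0-based: 0: C/G; 8: T/G.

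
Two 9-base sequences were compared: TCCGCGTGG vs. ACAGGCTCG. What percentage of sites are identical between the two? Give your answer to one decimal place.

44.4%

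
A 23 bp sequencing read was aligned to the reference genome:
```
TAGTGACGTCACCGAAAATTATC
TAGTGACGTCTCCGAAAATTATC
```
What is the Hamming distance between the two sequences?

1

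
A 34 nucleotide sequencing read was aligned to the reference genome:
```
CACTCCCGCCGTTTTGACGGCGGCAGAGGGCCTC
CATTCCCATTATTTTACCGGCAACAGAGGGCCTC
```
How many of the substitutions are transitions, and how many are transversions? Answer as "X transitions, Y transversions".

8 transitions, 1 transversion

Mismatches (1-based):
base 3: C→T (pyrimidine→pyrimidine, transition)
base 8: G→A (purine→purine, transition)
base 9: C→T (pyrimidine→pyrimidine, transition)
base 10: C→T (pyrimidine→pyrimidine, transition)
base 11: G→A (purine→purine, transition)
base 16: G→A (purine→purine, transition)
base 17: A→C (purine→pyrimidine, transversion)
base 22: G→A (purine→purine, transition)
base 23: G→A (purine→purine, transition)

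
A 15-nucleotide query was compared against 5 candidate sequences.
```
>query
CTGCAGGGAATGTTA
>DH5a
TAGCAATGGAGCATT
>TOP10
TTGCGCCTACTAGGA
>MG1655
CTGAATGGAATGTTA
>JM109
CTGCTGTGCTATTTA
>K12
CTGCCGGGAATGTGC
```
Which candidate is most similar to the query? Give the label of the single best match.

MG1655

DH5a differs at 9 positions; TOP10 differs at 9 positions; MG1655 differs at 2 positions; JM109 differs at 6 positions; K12 differs at 3 positions. The closest is MG1655.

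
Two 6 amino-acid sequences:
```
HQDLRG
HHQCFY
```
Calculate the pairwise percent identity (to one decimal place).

5 positions differ (2, 3, 4, 5, 6), so 1 of 6 match: 1/6 = 16.67%.

16.7%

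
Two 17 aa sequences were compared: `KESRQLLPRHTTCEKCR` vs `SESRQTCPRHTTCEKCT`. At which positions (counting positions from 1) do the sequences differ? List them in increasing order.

1, 6, 7, 17

Scanning 1-based: 1: K/S; 6: L/T; 7: L/C; 17: R/T.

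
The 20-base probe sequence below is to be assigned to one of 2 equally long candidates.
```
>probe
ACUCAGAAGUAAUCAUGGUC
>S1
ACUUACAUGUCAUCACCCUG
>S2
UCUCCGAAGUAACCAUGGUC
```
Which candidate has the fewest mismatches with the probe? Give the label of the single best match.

S1 differs at 8 bases; S2 differs at 3 bases. The closest is S2.

S2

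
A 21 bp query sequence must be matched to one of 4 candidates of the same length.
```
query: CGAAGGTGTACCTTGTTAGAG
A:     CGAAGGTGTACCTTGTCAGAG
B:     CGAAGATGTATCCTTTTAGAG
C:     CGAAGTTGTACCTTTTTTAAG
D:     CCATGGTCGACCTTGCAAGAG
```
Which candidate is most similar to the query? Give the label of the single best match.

A differs at 1 base; B differs at 4 bases; C differs at 4 bases; D differs at 6 bases. The closest is A.

A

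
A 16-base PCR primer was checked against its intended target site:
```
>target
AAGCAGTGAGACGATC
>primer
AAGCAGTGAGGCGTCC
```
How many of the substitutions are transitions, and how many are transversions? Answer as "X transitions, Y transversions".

Transitions (purine↔purine or pyrimidine↔pyrimidine): 11 A→G, 15 T→C.
Transversions (purine↔pyrimidine): 14 A→T.

2 transitions, 1 transversion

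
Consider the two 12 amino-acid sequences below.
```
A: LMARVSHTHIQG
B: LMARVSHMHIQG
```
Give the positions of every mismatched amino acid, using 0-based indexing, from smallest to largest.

7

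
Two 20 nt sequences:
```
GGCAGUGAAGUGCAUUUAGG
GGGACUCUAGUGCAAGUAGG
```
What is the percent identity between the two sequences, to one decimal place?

Mismatches at positions 3, 5, 7, 8, 15, 16 (1-based): 6 of 20.
Identical positions: 14/20 = 70% → 70.0%.

70.0%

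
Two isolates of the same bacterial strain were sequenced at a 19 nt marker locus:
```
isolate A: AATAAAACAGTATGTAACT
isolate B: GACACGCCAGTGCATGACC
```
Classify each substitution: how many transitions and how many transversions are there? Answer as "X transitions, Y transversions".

8 transitions, 2 transversions

Mismatches (1-based):
site 1: A→G (purine→purine, transition)
site 3: T→C (pyrimidine→pyrimidine, transition)
site 5: A→C (purine→pyrimidine, transversion)
site 6: A→G (purine→purine, transition)
site 7: A→C (purine→pyrimidine, transversion)
site 12: A→G (purine→purine, transition)
site 13: T→C (pyrimidine→pyrimidine, transition)
site 14: G→A (purine→purine, transition)
site 16: A→G (purine→purine, transition)
site 19: T→C (pyrimidine→pyrimidine, transition)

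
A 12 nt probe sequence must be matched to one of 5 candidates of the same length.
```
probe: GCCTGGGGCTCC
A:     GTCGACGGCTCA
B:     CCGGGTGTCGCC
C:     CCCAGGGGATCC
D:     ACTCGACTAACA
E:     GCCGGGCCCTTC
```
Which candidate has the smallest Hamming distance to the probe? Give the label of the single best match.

Hamming distances to probe — A: 5; B: 6; C: 3; D: 9; E: 4.
Smallest is C with 3 mismatches.

C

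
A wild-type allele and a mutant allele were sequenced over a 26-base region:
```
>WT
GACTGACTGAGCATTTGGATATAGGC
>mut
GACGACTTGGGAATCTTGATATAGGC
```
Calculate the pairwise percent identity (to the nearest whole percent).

69%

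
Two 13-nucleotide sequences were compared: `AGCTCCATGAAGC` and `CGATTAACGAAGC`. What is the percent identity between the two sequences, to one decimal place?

Mismatches at positions 1, 3, 5, 6, 8 (1-based): 5 of 13.
Identical positions: 8/13 = 61.54% → 61.5%.

61.5%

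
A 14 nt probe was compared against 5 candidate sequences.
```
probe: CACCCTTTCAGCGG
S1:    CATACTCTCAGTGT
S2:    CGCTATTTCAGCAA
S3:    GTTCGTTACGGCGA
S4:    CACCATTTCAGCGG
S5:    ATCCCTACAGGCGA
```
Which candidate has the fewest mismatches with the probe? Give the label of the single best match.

S4

S1 differs at 5 bases; S2 differs at 5 bases; S3 differs at 7 bases; S4 differs at 1 base; S5 differs at 7 bases. The closest is S4.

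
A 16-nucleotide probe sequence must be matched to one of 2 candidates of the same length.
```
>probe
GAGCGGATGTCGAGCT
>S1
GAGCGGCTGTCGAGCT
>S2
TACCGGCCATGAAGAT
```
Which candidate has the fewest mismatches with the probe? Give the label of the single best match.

Hamming distances to probe — S1: 1; S2: 8.
Smallest is S1 with 1 mismatch.

S1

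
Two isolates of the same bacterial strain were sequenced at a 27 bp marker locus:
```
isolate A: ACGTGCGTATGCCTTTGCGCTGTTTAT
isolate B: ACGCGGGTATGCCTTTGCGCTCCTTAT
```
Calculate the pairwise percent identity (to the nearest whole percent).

4 positions differ (4, 6, 22, 23), so 23 of 27 match: 23/27 = 85.19%.

85%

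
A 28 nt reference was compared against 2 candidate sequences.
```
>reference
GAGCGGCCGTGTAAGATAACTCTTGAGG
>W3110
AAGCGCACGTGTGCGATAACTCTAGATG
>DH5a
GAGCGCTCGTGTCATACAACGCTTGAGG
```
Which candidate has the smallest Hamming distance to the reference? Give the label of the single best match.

DH5a

W3110 differs at 7 sites; DH5a differs at 6 sites. The closest is DH5a.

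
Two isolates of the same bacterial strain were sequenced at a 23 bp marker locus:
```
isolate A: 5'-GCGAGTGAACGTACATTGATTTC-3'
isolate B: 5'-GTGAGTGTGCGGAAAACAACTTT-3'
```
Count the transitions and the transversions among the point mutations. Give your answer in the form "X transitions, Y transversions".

6 transitions, 4 transversions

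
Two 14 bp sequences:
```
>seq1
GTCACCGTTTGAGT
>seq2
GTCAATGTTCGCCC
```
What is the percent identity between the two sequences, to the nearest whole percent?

57%

6 positions differ (5, 6, 10, 12, 13, 14), so 8 of 14 match: 8/14 = 57.14%.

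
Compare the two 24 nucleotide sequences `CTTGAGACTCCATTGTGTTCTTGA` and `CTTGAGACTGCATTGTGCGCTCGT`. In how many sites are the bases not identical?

5

The sequences differ at sites 10, 18, 19, 22, 24 (1-based) — 5 in total.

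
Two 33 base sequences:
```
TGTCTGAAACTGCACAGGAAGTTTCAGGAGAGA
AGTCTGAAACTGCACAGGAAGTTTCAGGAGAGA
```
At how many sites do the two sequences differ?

The sequences differ at sites 1 (1-based) — 1 in total.

1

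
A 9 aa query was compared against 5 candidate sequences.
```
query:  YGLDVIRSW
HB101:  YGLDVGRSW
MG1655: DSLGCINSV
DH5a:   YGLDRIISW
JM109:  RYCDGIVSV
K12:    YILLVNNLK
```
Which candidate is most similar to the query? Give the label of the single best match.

HB101

HB101 differs at 1 residue; MG1655 differs at 6 residues; DH5a differs at 2 residues; JM109 differs at 6 residues; K12 differs at 6 residues. The closest is HB101.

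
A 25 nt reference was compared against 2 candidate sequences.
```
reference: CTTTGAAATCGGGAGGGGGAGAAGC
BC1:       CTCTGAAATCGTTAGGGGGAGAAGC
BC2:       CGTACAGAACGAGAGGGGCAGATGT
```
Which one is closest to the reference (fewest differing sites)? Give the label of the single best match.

Hamming distances to reference — BC1: 3; BC2: 9.
Smallest is BC1 with 3 mismatches.

BC1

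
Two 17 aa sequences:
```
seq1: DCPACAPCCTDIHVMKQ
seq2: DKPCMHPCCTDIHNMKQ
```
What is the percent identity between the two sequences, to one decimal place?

Mismatches at positions 2, 4, 5, 6, 14 (1-based): 5 of 17.
Identical positions: 12/17 = 70.59% → 70.6%.

70.6%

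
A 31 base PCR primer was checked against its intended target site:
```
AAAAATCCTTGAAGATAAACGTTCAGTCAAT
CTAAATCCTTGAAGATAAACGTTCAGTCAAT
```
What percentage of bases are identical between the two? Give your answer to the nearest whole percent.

Mismatches at positions 1, 2 (1-based): 2 of 31.
Identical positions: 29/31 = 93.55% → 94%.

94%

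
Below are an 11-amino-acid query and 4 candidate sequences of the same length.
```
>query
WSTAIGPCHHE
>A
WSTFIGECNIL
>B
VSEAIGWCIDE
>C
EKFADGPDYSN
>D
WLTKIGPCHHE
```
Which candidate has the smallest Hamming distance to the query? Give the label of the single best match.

A differs at 5 residues; B differs at 5 residues; C differs at 8 residues; D differs at 2 residues. The closest is D.

D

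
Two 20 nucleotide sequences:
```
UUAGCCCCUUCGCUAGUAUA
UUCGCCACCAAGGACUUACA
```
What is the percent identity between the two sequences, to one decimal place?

Mismatches at positions 3, 7, 9, 10, 11, 13, 14, 15, 16, 19 (1-based): 10 of 20.
Identical positions: 10/20 = 50% → 50.0%.

50.0%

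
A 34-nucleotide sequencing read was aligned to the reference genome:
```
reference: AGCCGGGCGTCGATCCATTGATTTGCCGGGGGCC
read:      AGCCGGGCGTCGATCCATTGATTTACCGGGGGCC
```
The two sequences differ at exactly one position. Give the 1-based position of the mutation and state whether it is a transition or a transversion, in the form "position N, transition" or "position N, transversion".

position 25, transition

The sequences differ only at position 25: G→A (purine→purine), a transition.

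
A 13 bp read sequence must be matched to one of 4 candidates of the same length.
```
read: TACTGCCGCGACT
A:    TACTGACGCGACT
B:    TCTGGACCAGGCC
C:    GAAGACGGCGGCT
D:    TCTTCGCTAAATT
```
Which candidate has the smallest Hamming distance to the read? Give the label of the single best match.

Hamming distances to read — A: 1; B: 8; C: 6; D: 8.
Smallest is A with 1 mismatch.

A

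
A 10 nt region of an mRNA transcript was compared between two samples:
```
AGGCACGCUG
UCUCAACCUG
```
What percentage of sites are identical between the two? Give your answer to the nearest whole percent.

50%

Mismatches at positions 1, 2, 3, 6, 7 (1-based): 5 of 10.
Identical positions: 5/10 = 50% → 50%.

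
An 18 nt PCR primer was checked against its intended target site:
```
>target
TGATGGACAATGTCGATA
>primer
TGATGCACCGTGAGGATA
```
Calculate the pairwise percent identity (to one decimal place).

72.2%

Mismatches at positions 6, 9, 10, 13, 14 (1-based): 5 of 18.
Identical positions: 13/18 = 72.22% → 72.2%.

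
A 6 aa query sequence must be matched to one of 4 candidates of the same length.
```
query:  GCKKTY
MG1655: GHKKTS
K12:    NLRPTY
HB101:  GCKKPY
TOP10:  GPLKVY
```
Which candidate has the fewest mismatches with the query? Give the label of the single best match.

HB101

Hamming distances to query — MG1655: 2; K12: 4; HB101: 1; TOP10: 3.
Smallest is HB101 with 1 mismatch.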